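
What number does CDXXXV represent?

CDXXXV: CD=400, X=10, X=10, X=10, V=5
400 + 10 + 10 + 10 + 5 = 435

435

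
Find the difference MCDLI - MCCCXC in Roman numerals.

MCDLI = 1451
MCCCXC = 1390
1451 - 1390 = 61

LXI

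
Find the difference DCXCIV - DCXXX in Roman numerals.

DCXCIV = 694
DCXXX = 630
694 - 630 = 64

LXIV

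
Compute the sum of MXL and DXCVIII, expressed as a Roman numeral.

MXL = 1040
DXCVIII = 598
1040 + 598 = 1638

MDCXXXVIII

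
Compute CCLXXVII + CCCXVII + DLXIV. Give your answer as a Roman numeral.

CCLXXVII = 277, CCCXVII = 317, DLXIV = 564
277 + 317 = 594
594 + 564 = 1158

MCLVIII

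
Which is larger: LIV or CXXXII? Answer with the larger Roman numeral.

LIV = 54
CXXXII = 132
132 is larger

CXXXII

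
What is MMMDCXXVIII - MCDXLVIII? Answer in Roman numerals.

MMMDCXXVIII = 3628
MCDXLVIII = 1448
3628 - 1448 = 2180

MMCLXXX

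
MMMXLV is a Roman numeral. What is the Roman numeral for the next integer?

MMMXLV = 3045; next is 3046

MMMXLVI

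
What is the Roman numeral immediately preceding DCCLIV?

DCCLIV = 754; previous is 753

DCCLIII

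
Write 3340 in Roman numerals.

Convert 3340 to Roman numerals:
  3340 contains 3×1000 (MMM)
  340 contains 3×100 (CCC)
  40 contains 1×40 (XL)

MMMCCCXL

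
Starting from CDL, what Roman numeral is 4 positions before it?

CDL = 450
450 - 4 = 446

CDXLVI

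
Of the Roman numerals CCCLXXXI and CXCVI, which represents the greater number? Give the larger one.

CCCLXXXI = 381
CXCVI = 196
381 is larger

CCCLXXXI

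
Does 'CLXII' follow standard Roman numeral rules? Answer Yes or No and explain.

'CLXII': Check the rules: uses only the symbols I, V, X, L, C, D, M; no symbol is repeated more than three times in a row; V, L and D each appear at most once; no smaller symbol precedes a larger one (values never increase from left to right). Value: C (100) + L (50) + X (10) + I (1) + I (1) = 162. So it is a valid standard Roman numeral.

Yes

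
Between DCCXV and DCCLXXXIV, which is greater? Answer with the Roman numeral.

DCCXV = 715
DCCLXXXIV = 784
784 is larger

DCCLXXXIV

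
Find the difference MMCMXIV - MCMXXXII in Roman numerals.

MMCMXIV = 2914
MCMXXXII = 1932
2914 - 1932 = 982

CMLXXXII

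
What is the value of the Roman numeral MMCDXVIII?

MMCDXVIII: M=1000, M=1000, CD=400, X=10, V=5, I=1, I=1, I=1
1000 + 1000 + 400 + 10 + 5 + 1 + 1 + 1 = 2418

2418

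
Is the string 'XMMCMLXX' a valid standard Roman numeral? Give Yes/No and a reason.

'XMMCMLXX': Invalid subtractive combination: XM

No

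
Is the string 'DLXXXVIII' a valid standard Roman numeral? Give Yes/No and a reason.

'DLXXXVIII': Check the rules: uses only the symbols I, V, X, L, C, D, M; no symbol is repeated more than three times in a row; V, L and D each appear at most once; no smaller symbol precedes a larger one (values never increase from left to right). Value: D (500) + L (50) + X (10) + X (10) + X (10) + V (5) + I (1) + I (1) + I (1) = 588. So it is a valid standard Roman numeral.

Yes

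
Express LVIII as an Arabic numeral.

LVIII: L=50, V=5, I=1, I=1, I=1
50 + 5 + 1 + 1 + 1 = 58

58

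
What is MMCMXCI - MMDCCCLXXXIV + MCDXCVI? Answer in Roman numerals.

MMCMXCI = 2991, MMDCCCLXXXIV = 2884, MCDXCVI = 1496
2991 - 2884 = 107
107 + 1496 = 1603

MDCIII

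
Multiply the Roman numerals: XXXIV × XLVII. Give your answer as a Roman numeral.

XXXIV = 34
XLVII = 47
34 × 47 = 1598

MDXCVIII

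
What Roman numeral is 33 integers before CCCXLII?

CCCXLII = 342
342 - 33 = 309

CCCIX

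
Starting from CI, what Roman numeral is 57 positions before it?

CI = 101
101 - 57 = 44

XLIV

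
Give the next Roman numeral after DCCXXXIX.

DCCXXXIX = 739, so the next integer is 739 + 1 = 740

DCCXL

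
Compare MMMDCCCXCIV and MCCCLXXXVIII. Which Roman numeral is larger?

MMMDCCCXCIV = 3894
MCCCLXXXVIII = 1388
3894 is larger

MMMDCCCXCIV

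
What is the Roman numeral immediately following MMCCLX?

MMCCLX = 2260, so the next integer is 2260 + 1 = 2261

MMCCLXI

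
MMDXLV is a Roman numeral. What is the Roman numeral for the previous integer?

MMDXLV = 2545, so the previous integer is 2545 - 1 = 2544

MMDXLIV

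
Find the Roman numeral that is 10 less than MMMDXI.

MMMDXI = 3511
3511 - 10 = 3501

MMMDI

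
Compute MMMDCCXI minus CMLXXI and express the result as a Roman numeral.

MMMDCCXI = 3711
CMLXXI = 971
3711 - 971 = 2740

MMDCCXL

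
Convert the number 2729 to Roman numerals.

Convert 2729 to Roman numerals:
  2729 contains 2×1000 (MM)
  729 contains 1×500 (D)
  229 contains 2×100 (CC)
  29 contains 2×10 (XX)
  9 contains 1×9 (IX)

MMDCCXXIX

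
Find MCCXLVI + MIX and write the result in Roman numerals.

MCCXLVI = 1246
MIX = 1009
1246 + 1009 = 2255

MMCCLV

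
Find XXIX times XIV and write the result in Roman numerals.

XXIX = 29
XIV = 14
29 × 14 = 406

CDVI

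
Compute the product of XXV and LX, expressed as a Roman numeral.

XXV = 25
LX = 60
25 × 60 = 1500

MD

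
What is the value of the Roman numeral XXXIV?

XXXIV: X=10, X=10, X=10, IV=4
10 + 10 + 10 + 4 = 34

34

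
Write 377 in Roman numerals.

Convert 377 to Roman numerals:
  377 contains 3×100 (CCC)
  77 contains 1×50 (L)
  27 contains 2×10 (XX)
  7 contains 1×5 (V)
  2 contains 2×1 (II)

CCCLXXVII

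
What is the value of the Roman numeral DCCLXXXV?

DCCLXXXV: D=500, C=100, C=100, L=50, X=10, X=10, X=10, V=5
500 + 100 + 100 + 50 + 10 + 10 + 10 + 5 = 785

785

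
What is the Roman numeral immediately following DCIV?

DCIV = 604, so the next integer is 604 + 1 = 605

DCV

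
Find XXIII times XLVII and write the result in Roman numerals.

XXIII = 23
XLVII = 47
23 × 47 = 1081

MLXXXI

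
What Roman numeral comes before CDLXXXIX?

CDLXXXIX = 489; previous is 488

CDLXXXVIII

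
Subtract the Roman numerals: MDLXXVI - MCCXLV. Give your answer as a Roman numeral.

MDLXXVI = 1576
MCCXLV = 1245
1576 - 1245 = 331

CCCXXXI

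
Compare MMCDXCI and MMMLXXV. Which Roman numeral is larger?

MMCDXCI = 2491
MMMLXXV = 3075
3075 is larger

MMMLXXV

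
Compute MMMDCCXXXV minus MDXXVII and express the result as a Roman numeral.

MMMDCCXXXV = 3735
MDXXVII = 1527
3735 - 1527 = 2208

MMCCVIII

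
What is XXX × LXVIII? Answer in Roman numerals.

XXX = 30
LXVIII = 68
30 × 68 = 2040

MMXL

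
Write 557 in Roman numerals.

Convert 557 to Roman numerals:
  557 contains 1×500 (D)
  57 contains 1×50 (L)
  7 contains 1×5 (V)
  2 contains 2×1 (II)

DLVII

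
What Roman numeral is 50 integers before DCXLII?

DCXLII = 642
642 - 50 = 592

DXCII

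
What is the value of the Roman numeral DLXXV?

DLXXV: D=500, L=50, X=10, X=10, V=5
500 + 50 + 10 + 10 + 5 = 575

575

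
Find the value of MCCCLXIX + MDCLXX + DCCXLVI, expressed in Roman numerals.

MCCCLXIX = 1369, MDCLXX = 1670, DCCXLVI = 746
1369 + 1670 = 3039
3039 + 746 = 3785

MMMDCCLXXXV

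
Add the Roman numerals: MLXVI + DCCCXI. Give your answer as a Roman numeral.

MLXVI = 1066
DCCCXI = 811
1066 + 811 = 1877

MDCCCLXXVII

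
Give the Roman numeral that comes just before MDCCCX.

MDCCCX = 1810, so the previous integer is 1810 - 1 = 1809

MDCCCIX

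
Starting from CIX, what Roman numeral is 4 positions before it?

CIX = 109
109 - 4 = 105

CV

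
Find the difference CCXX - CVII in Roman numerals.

CCXX = 220
CVII = 107
220 - 107 = 113

CXIII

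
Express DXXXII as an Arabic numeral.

DXXXII: D=500, X=10, X=10, X=10, I=1, I=1
500 + 10 + 10 + 10 + 1 + 1 = 532

532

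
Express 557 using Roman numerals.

Convert 557 to Roman numerals:
  557 contains 1×500 (D)
  57 contains 1×50 (L)
  7 contains 1×5 (V)
  2 contains 2×1 (II)

DLVII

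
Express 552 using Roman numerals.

Convert 552 to Roman numerals:
  552 contains 1×500 (D)
  52 contains 1×50 (L)
  2 contains 2×1 (II)

DLII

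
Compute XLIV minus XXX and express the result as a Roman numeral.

XLIV = 44
XXX = 30
44 - 30 = 14

XIV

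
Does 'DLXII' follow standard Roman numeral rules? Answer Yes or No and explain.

'DLXII': Check the rules: uses only the symbols I, V, X, L, C, D, M; no symbol is repeated more than three times in a row; V, L and D each appear at most once; no smaller symbol precedes a larger one (values never increase from left to right). Value: D (500) + L (50) + X (10) + I (1) + I (1) = 562. So it is a valid standard Roman numeral.

Yes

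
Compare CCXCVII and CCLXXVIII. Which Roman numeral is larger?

CCXCVII = 297
CCLXXVIII = 278
297 is larger

CCXCVII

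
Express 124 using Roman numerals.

Convert 124 to Roman numerals:
  124 contains 1×100 (C)
  24 contains 2×10 (XX)
  4 contains 1×4 (IV)

CXXIV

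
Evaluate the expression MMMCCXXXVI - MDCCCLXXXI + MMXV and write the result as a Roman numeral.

MMMCCXXXVI = 3236, MDCCCLXXXI = 1881, MMXV = 2015
3236 - 1881 = 1355
1355 + 2015 = 3370

MMMCCCLXX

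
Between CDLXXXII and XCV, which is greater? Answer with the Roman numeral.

CDLXXXII = 482
XCV = 95
482 is larger

CDLXXXII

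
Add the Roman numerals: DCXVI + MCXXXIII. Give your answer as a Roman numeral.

DCXVI = 616
MCXXXIII = 1133
616 + 1133 = 1749

MDCCXLIX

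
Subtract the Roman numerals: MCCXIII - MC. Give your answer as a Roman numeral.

MCCXIII = 1213
MC = 1100
1213 - 1100 = 113

CXIII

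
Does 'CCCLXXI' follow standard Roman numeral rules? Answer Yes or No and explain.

'CCCLXXI': Check the rules: uses only the symbols I, V, X, L, C, D, M; no symbol is repeated more than three times in a row; V, L and D each appear at most once; no smaller symbol precedes a larger one (values never increase from left to right). Value: C (100) + C (100) + C (100) + L (50) + X (10) + X (10) + I (1) = 371. So it is a valid standard Roman numeral.

Yes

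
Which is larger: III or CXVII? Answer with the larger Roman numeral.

III = 3
CXVII = 117
117 is larger

CXVII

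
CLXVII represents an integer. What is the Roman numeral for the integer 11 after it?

CLXVII = 167
167 + 11 = 178

CLXXVIII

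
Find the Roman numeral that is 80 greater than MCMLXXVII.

MCMLXXVII = 1977
1977 + 80 = 2057

MMLVII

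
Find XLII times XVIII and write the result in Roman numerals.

XLII = 42
XVIII = 18
42 × 18 = 756

DCCLVI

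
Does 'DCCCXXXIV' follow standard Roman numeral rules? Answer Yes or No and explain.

'DCCCXXXIV': Check the rules: uses only the symbols I, V, X, L, C, D, M; no symbol is repeated more than three times in a row; V, L and D each appear at most once; the only place a smaller symbol precedes a larger one is the allowed subtractive pair IV, the symbol right after such a pair (if any) is smaller than the pair's first symbol, and otherwise the values never increase from left to right. Value: D (500) + C (100) + C (100) + C (100) + X (10) + X (10) + X (10) + IV (4) = 834. So it is a valid standard Roman numeral.

Yes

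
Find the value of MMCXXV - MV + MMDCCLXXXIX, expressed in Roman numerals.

MMCXXV = 2125, MV = 1005, MMDCCLXXXIX = 2789
2125 - 1005 = 1120
1120 + 2789 = 3909

MMMCMIX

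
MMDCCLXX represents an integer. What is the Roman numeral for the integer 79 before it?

MMDCCLXX = 2770
2770 - 79 = 2691

MMDCXCI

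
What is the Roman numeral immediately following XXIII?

XXIII = 23, so the next integer is 23 + 1 = 24

XXIV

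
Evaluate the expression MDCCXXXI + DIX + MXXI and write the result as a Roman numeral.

MDCCXXXI = 1731, DIX = 509, MXXI = 1021
1731 + 509 = 2240
2240 + 1021 = 3261

MMMCCLXI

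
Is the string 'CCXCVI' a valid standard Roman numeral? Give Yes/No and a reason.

'CCXCVI': Check the rules: uses only the symbols I, V, X, L, C, D, M; no symbol is repeated more than three times in a row; V, L and D each appear at most once; the only place a smaller symbol precedes a larger one is the allowed subtractive pair XC, the symbol right after such a pair (if any) is smaller than the pair's first symbol, and otherwise the values never increase from left to right. Value: C (100) + C (100) + XC (90) + V (5) + I (1) = 296. So it is a valid standard Roman numeral.

Yes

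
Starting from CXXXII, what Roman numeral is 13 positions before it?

CXXXII = 132
132 - 13 = 119

CXIX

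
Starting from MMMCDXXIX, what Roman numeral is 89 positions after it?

MMMCDXXIX = 3429
3429 + 89 = 3518

MMMDXVIII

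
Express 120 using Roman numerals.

Convert 120 to Roman numerals:
  120 contains 1×100 (C)
  20 contains 2×10 (XX)

CXX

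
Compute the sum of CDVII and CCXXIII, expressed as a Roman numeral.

CDVII = 407
CCXXIII = 223
407 + 223 = 630

DCXXX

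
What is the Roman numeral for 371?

Convert 371 to Roman numerals:
  371 contains 3×100 (CCC)
  71 contains 1×50 (L)
  21 contains 2×10 (XX)
  1 contains 1×1 (I)

CCCLXXI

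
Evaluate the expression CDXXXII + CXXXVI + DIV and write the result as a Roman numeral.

CDXXXII = 432, CXXXVI = 136, DIV = 504
432 + 136 = 568
568 + 504 = 1072

MLXXII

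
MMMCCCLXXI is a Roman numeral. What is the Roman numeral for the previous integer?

MMMCCCLXXI = 3371; previous is 3370

MMMCCCLXX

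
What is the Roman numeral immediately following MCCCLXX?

MCCCLXX = 1370, so the next integer is 1370 + 1 = 1371

MCCCLXXI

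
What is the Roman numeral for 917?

Convert 917 to Roman numerals:
  917 contains 1×900 (CM)
  17 contains 1×10 (X)
  7 contains 1×5 (V)
  2 contains 2×1 (II)

CMXVII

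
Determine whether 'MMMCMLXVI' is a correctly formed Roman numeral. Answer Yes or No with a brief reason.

'MMMCMLXVI': Check the rules: uses only the symbols I, V, X, L, C, D, M; no symbol is repeated more than three times in a row; V, L and D each appear at most once; the only place a smaller symbol precedes a larger one is the allowed subtractive pair CM, the symbol right after such a pair (if any) is smaller than the pair's first symbol, and otherwise the values never increase from left to right. Value: M (1000) + M (1000) + M (1000) + CM (900) + L (50) + X (10) + V (5) + I (1) = 3966. So it is a valid standard Roman numeral.

Yes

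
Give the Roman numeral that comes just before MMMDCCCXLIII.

MMMDCCCXLIII = 3843; previous is 3842

MMMDCCCXLII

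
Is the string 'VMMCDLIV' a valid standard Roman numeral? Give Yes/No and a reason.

'VMMCDLIV': V should not appear more than once

No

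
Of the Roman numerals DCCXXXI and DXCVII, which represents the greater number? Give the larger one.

DCCXXXI = 731
DXCVII = 597
731 is larger

DCCXXXI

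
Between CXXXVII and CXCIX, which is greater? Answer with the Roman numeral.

CXXXVII = 137
CXCIX = 199
199 is larger

CXCIX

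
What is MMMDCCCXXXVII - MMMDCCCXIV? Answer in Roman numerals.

MMMDCCCXXXVII = 3837
MMMDCCCXIV = 3814
3837 - 3814 = 23

XXIII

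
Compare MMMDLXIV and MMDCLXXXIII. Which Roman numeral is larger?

MMMDLXIV = 3564
MMDCLXXXIII = 2683
3564 is larger

MMMDLXIV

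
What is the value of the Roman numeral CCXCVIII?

CCXCVIII: C=100, C=100, XC=90, V=5, I=1, I=1, I=1
100 + 100 + 90 + 5 + 1 + 1 + 1 = 298

298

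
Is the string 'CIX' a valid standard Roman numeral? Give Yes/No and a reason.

'CIX': Check the rules: uses only the symbols I, V, X, L, C, D, M; no symbol is repeated more than three times in a row; V, L and D each appear at most once; the only place a smaller symbol precedes a larger one is the allowed subtractive pair IX, the symbol right after such a pair (if any) is smaller than the pair's first symbol, and otherwise the values never increase from left to right. Value: C (100) + IX (9) = 109. So it is a valid standard Roman numeral.

Yes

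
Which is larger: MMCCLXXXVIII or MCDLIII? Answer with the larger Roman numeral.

MMCCLXXXVIII = 2288
MCDLIII = 1453
2288 is larger

MMCCLXXXVIII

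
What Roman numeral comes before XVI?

XVI = 16; previous is 15

XV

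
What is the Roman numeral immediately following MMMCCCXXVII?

MMMCCCXXVII = 3327; next is 3328

MMMCCCXXVIII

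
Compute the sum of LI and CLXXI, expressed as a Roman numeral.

LI = 51
CLXXI = 171
51 + 171 = 222

CCXXII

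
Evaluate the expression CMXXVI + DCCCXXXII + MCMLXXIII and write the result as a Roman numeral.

CMXXVI = 926, DCCCXXXII = 832, MCMLXXIII = 1973
926 + 832 = 1758
1758 + 1973 = 3731

MMMDCCXXXI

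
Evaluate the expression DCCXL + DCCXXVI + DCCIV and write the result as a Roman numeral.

DCCXL = 740, DCCXXVI = 726, DCCIV = 704
740 + 726 = 1466
1466 + 704 = 2170

MMCLXX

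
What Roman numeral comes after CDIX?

CDIX = 409, so the next integer is 409 + 1 = 410

CDX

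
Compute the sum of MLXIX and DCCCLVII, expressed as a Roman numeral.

MLXIX = 1069
DCCCLVII = 857
1069 + 857 = 1926

MCMXXVI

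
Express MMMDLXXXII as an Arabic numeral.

MMMDLXXXII: M=1000, M=1000, M=1000, D=500, L=50, X=10, X=10, X=10, I=1, I=1
1000 + 1000 + 1000 + 500 + 50 + 10 + 10 + 10 + 1 + 1 = 3582

3582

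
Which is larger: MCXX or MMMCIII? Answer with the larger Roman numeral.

MCXX = 1120
MMMCIII = 3103
3103 is larger

MMMCIII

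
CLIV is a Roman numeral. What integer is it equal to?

CLIV: C=100, L=50, IV=4
100 + 50 + 4 = 154

154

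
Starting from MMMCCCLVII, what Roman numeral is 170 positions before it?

MMMCCCLVII = 3357
3357 - 170 = 3187

MMMCLXXXVII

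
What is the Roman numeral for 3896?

Convert 3896 to Roman numerals:
  3896 contains 3×1000 (MMM)
  896 contains 1×500 (D)
  396 contains 3×100 (CCC)
  96 contains 1×90 (XC)
  6 contains 1×5 (V)
  1 contains 1×1 (I)

MMMDCCCXCVI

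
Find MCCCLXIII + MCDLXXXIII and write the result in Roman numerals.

MCCCLXIII = 1363
MCDLXXXIII = 1483
1363 + 1483 = 2846

MMDCCCXLVI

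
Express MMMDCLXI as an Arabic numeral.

MMMDCLXI: M=1000, M=1000, M=1000, D=500, C=100, L=50, X=10, I=1
1000 + 1000 + 1000 + 500 + 100 + 50 + 10 + 1 = 3661

3661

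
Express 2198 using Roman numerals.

Convert 2198 to Roman numerals:
  2198 contains 2×1000 (MM)
  198 contains 1×100 (C)
  98 contains 1×90 (XC)
  8 contains 1×5 (V)
  3 contains 3×1 (III)

MMCXCVIII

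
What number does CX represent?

CX: C=100, X=10
100 + 10 = 110

110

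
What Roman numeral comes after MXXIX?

MXXIX = 1029; next is 1030

MXXX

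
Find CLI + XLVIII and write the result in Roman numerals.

CLI = 151
XLVIII = 48
151 + 48 = 199

CXCIX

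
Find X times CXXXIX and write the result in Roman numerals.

X = 10
CXXXIX = 139
10 × 139 = 1390

MCCCXC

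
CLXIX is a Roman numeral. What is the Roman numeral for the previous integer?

CLXIX = 169, so the previous integer is 169 - 1 = 168

CLXVIII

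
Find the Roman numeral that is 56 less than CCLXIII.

CCLXIII = 263
263 - 56 = 207

CCVII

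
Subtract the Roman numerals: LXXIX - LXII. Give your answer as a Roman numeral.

LXXIX = 79
LXII = 62
79 - 62 = 17

XVII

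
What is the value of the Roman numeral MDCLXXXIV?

MDCLXXXIV: M=1000, D=500, C=100, L=50, X=10, X=10, X=10, IV=4
1000 + 500 + 100 + 50 + 10 + 10 + 10 + 4 = 1684

1684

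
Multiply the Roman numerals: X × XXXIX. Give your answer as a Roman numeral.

X = 10
XXXIX = 39
10 × 39 = 390

CCCXC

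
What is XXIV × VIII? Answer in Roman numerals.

XXIV = 24
VIII = 8
24 × 8 = 192

CXCII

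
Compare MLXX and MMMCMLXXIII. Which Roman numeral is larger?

MLXX = 1070
MMMCMLXXIII = 3973
3973 is larger

MMMCMLXXIII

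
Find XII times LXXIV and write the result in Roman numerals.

XII = 12
LXXIV = 74
12 × 74 = 888

DCCCLXXXVIII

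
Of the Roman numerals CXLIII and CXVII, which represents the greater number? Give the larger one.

CXLIII = 143
CXVII = 117
143 is larger

CXLIII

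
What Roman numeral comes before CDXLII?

CDXLII = 442, so the previous integer is 442 - 1 = 441

CDXLI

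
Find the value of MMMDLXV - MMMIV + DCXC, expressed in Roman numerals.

MMMDLXV = 3565, MMMIV = 3004, DCXC = 690
3565 - 3004 = 561
561 + 690 = 1251

MCCLI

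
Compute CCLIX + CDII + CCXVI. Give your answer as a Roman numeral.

CCLIX = 259, CDII = 402, CCXVI = 216
259 + 402 = 661
661 + 216 = 877

DCCCLXXVII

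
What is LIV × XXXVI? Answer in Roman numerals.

LIV = 54
XXXVI = 36
54 × 36 = 1944

MCMXLIV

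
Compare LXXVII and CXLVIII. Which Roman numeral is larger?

LXXVII = 77
CXLVIII = 148
148 is larger

CXLVIII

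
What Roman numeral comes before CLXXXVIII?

CLXXXVIII = 188; previous is 187

CLXXXVII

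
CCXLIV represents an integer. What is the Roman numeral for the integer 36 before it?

CCXLIV = 244
244 - 36 = 208

CCVIII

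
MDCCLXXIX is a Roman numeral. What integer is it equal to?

MDCCLXXIX: M=1000, D=500, C=100, C=100, L=50, X=10, X=10, IX=9
1000 + 500 + 100 + 100 + 50 + 10 + 10 + 9 = 1779

1779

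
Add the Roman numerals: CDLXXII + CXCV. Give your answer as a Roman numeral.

CDLXXII = 472
CXCV = 195
472 + 195 = 667

DCLXVII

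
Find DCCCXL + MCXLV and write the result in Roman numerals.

DCCCXL = 840
MCXLV = 1145
840 + 1145 = 1985

MCMLXXXV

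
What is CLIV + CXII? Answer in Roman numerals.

CLIV = 154
CXII = 112
154 + 112 = 266

CCLXVI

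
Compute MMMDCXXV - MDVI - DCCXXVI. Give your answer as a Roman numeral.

MMMDCXXV = 3625, MDVI = 1506, DCCXXVI = 726
3625 - 1506 = 2119
2119 - 726 = 1393

MCCCXCIII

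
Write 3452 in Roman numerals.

Convert 3452 to Roman numerals:
  3452 contains 3×1000 (MMM)
  452 contains 1×400 (CD)
  52 contains 1×50 (L)
  2 contains 2×1 (II)

MMMCDLII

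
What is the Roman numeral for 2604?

Convert 2604 to Roman numerals:
  2604 contains 2×1000 (MM)
  604 contains 1×500 (D)
  104 contains 1×100 (C)
  4 contains 1×4 (IV)

MMDCIV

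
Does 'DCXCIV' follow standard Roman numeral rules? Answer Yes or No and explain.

'DCXCIV': Check the rules: uses only the symbols I, V, X, L, C, D, M; no symbol is repeated more than three times in a row; V, L and D each appear at most once; the only places a smaller symbol precedes a larger one are the allowed subtractive pairs XC, IV, the symbol right after such a pair (if any) is smaller than the pair's first symbol, and otherwise the values never increase from left to right. Value: D (500) + C (100) + XC (90) + IV (4) = 694. So it is a valid standard Roman numeral.

Yes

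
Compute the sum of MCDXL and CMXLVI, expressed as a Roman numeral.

MCDXL = 1440
CMXLVI = 946
1440 + 946 = 2386

MMCCCLXXXVI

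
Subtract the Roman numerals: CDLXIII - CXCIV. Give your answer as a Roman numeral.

CDLXIII = 463
CXCIV = 194
463 - 194 = 269

CCLXIX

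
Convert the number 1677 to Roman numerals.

Convert 1677 to Roman numerals:
  1677 contains 1×1000 (M)
  677 contains 1×500 (D)
  177 contains 1×100 (C)
  77 contains 1×50 (L)
  27 contains 2×10 (XX)
  7 contains 1×5 (V)
  2 contains 2×1 (II)

MDCLXXVII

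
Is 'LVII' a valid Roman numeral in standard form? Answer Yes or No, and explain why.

'LVII': Check the rules: uses only the symbols I, V, X, L, C, D, M; no symbol is repeated more than three times in a row; V, L and D each appear at most once; no smaller symbol precedes a larger one (values never increase from left to right). Value: L (50) + V (5) + I (1) + I (1) = 57. So it is a valid standard Roman numeral.

Yes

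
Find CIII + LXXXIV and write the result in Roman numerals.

CIII = 103
LXXXIV = 84
103 + 84 = 187

CLXXXVII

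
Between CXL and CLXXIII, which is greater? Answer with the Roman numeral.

CXL = 140
CLXXIII = 173
173 is larger

CLXXIII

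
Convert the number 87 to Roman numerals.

Convert 87 to Roman numerals:
  87 contains 1×50 (L)
  37 contains 3×10 (XXX)
  7 contains 1×5 (V)
  2 contains 2×1 (II)

LXXXVII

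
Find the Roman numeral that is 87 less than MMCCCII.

MMCCCII = 2302
2302 - 87 = 2215

MMCCXV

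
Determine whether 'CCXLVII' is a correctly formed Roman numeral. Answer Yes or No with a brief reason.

'CCXLVII': Check the rules: uses only the symbols I, V, X, L, C, D, M; no symbol is repeated more than three times in a row; V, L and D each appear at most once; the only place a smaller symbol precedes a larger one is the allowed subtractive pair XL, the symbol right after such a pair (if any) is smaller than the pair's first symbol, and otherwise the values never increase from left to right. Value: C (100) + C (100) + XL (40) + V (5) + I (1) + I (1) = 247. So it is a valid standard Roman numeral.

Yes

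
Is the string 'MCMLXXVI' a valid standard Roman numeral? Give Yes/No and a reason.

'MCMLXXVI': Check the rules: uses only the symbols I, V, X, L, C, D, M; no symbol is repeated more than three times in a row; V, L and D each appear at most once; the only place a smaller symbol precedes a larger one is the allowed subtractive pair CM, the symbol right after such a pair (if any) is smaller than the pair's first symbol, and otherwise the values never increase from left to right. Value: M (1000) + CM (900) + L (50) + X (10) + X (10) + V (5) + I (1) = 1976. So it is a valid standard Roman numeral.

Yes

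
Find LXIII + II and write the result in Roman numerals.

LXIII = 63
II = 2
63 + 2 = 65

LXV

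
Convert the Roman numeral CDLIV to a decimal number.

CDLIV: CD=400, L=50, IV=4
400 + 50 + 4 = 454

454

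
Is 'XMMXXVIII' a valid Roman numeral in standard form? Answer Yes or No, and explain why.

'XMMXXVIII': Invalid subtractive combination: XM

No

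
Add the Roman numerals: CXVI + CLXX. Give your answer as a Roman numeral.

CXVI = 116
CLXX = 170
116 + 170 = 286

CCLXXXVI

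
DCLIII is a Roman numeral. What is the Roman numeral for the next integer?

DCLIII = 653, so the next integer is 653 + 1 = 654

DCLIV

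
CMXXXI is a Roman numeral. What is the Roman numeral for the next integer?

CMXXXI = 931, so the next integer is 931 + 1 = 932

CMXXXII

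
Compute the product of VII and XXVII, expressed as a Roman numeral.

VII = 7
XXVII = 27
7 × 27 = 189

CLXXXIX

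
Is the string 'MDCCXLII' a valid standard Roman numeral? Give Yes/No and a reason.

'MDCCXLII': Check the rules: uses only the symbols I, V, X, L, C, D, M; no symbol is repeated more than three times in a row; V, L and D each appear at most once; the only place a smaller symbol precedes a larger one is the allowed subtractive pair XL, the symbol right after such a pair (if any) is smaller than the pair's first symbol, and otherwise the values never increase from left to right. Value: M (1000) + D (500) + C (100) + C (100) + XL (40) + I (1) + I (1) = 1742. So it is a valid standard Roman numeral.

Yes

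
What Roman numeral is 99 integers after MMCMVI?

MMCMVI = 2906
2906 + 99 = 3005

MMMV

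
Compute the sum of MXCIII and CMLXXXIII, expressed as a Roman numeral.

MXCIII = 1093
CMLXXXIII = 983
1093 + 983 = 2076

MMLXXVI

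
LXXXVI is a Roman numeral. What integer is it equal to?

LXXXVI: L=50, X=10, X=10, X=10, V=5, I=1
50 + 10 + 10 + 10 + 5 + 1 = 86

86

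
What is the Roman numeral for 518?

Convert 518 to Roman numerals:
  518 contains 1×500 (D)
  18 contains 1×10 (X)
  8 contains 1×5 (V)
  3 contains 3×1 (III)

DXVIII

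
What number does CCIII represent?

CCIII: C=100, C=100, I=1, I=1, I=1
100 + 100 + 1 + 1 + 1 = 203

203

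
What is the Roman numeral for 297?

Convert 297 to Roman numerals:
  297 contains 2×100 (CC)
  97 contains 1×90 (XC)
  7 contains 1×5 (V)
  2 contains 2×1 (II)

CCXCVII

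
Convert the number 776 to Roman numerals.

Convert 776 to Roman numerals:
  776 contains 1×500 (D)
  276 contains 2×100 (CC)
  76 contains 1×50 (L)
  26 contains 2×10 (XX)
  6 contains 1×5 (V)
  1 contains 1×1 (I)

DCCLXXVI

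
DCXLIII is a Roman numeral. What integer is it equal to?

DCXLIII: D=500, C=100, XL=40, I=1, I=1, I=1
500 + 100 + 40 + 1 + 1 + 1 = 643

643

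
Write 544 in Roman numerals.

Convert 544 to Roman numerals:
  544 contains 1×500 (D)
  44 contains 1×40 (XL)
  4 contains 1×4 (IV)

DXLIV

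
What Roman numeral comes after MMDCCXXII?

MMDCCXXII = 2722, so the next integer is 2722 + 1 = 2723

MMDCCXXIII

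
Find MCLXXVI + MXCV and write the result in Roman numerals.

MCLXXVI = 1176
MXCV = 1095
1176 + 1095 = 2271

MMCCLXXI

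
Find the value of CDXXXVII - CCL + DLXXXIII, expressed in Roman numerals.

CDXXXVII = 437, CCL = 250, DLXXXIII = 583
437 - 250 = 187
187 + 583 = 770

DCCLXX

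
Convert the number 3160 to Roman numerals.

Convert 3160 to Roman numerals:
  3160 contains 3×1000 (MMM)
  160 contains 1×100 (C)
  60 contains 1×50 (L)
  10 contains 1×10 (X)

MMMCLX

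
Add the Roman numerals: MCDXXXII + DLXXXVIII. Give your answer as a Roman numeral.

MCDXXXII = 1432
DLXXXVIII = 588
1432 + 588 = 2020

MMXX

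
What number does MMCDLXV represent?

MMCDLXV: M=1000, M=1000, CD=400, L=50, X=10, V=5
1000 + 1000 + 400 + 50 + 10 + 5 = 2465

2465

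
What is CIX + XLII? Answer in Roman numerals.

CIX = 109
XLII = 42
109 + 42 = 151

CLI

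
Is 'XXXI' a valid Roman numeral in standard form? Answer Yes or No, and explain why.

'XXXI': Check the rules: uses only the symbols I, V, X, L, C, D, M; no symbol is repeated more than three times in a row; V, L and D each appear at most once; no smaller symbol precedes a larger one (values never increase from left to right). Value: X (10) + X (10) + X (10) + I (1) = 31. So it is a valid standard Roman numeral.

Yes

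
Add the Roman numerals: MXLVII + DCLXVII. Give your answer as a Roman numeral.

MXLVII = 1047
DCLXVII = 667
1047 + 667 = 1714

MDCCXIV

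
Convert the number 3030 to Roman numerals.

Convert 3030 to Roman numerals:
  3030 contains 3×1000 (MMM)
  30 contains 3×10 (XXX)

MMMXXX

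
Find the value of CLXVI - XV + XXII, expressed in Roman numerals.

CLXVI = 166, XV = 15, XXII = 22
166 - 15 = 151
151 + 22 = 173

CLXXIII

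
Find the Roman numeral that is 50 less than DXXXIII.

DXXXIII = 533
533 - 50 = 483

CDLXXXIII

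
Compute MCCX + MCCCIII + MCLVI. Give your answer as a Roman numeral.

MCCX = 1210, MCCCIII = 1303, MCLVI = 1156
1210 + 1303 = 2513
2513 + 1156 = 3669

MMMDCLXIX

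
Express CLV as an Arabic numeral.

CLV: C=100, L=50, V=5
100 + 50 + 5 = 155

155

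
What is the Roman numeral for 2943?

Convert 2943 to Roman numerals:
  2943 contains 2×1000 (MM)
  943 contains 1×900 (CM)
  43 contains 1×40 (XL)
  3 contains 3×1 (III)

MMCMXLIII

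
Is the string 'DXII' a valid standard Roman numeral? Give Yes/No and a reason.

'DXII': Check the rules: uses only the symbols I, V, X, L, C, D, M; no symbol is repeated more than three times in a row; V, L and D each appear at most once; no smaller symbol precedes a larger one (values never increase from left to right). Value: D (500) + X (10) + I (1) + I (1) = 512. So it is a valid standard Roman numeral.

Yes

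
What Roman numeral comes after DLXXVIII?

DLXXVIII = 578, so the next integer is 578 + 1 = 579

DLXXIX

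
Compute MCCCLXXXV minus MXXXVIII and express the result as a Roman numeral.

MCCCLXXXV = 1385
MXXXVIII = 1038
1385 - 1038 = 347

CCCXLVII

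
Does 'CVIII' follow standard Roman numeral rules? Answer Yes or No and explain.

'CVIII': Check the rules: uses only the symbols I, V, X, L, C, D, M; no symbol is repeated more than three times in a row; V, L and D each appear at most once; no smaller symbol precedes a larger one (values never increase from left to right). Value: C (100) + V (5) + I (1) + I (1) + I (1) = 108. So it is a valid standard Roman numeral.

Yes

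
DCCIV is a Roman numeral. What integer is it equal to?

DCCIV: D=500, C=100, C=100, IV=4
500 + 100 + 100 + 4 = 704

704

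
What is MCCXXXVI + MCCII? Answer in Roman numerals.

MCCXXXVI = 1236
MCCII = 1202
1236 + 1202 = 2438

MMCDXXXVIII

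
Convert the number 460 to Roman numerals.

Convert 460 to Roman numerals:
  460 contains 1×400 (CD)
  60 contains 1×50 (L)
  10 contains 1×10 (X)

CDLX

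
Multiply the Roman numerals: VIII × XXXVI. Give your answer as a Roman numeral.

VIII = 8
XXXVI = 36
8 × 36 = 288

CCLXXXVIII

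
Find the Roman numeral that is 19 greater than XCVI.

XCVI = 96
96 + 19 = 115

CXV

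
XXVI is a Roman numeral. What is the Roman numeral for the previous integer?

XXVI = 26, so the previous integer is 26 - 1 = 25

XXV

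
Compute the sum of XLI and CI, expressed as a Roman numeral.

XLI = 41
CI = 101
41 + 101 = 142

CXLII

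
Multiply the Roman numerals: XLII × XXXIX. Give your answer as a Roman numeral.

XLII = 42
XXXIX = 39
42 × 39 = 1638

MDCXXXVIII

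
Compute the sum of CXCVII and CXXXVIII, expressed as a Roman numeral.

CXCVII = 197
CXXXVIII = 138
197 + 138 = 335

CCCXXXV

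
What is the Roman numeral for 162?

Convert 162 to Roman numerals:
  162 contains 1×100 (C)
  62 contains 1×50 (L)
  12 contains 1×10 (X)
  2 contains 2×1 (II)

CLXII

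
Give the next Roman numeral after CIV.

CIV = 104; next is 105

CV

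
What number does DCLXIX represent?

DCLXIX: D=500, C=100, L=50, X=10, IX=9
500 + 100 + 50 + 10 + 9 = 669

669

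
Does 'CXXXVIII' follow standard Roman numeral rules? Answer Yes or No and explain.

'CXXXVIII': Check the rules: uses only the symbols I, V, X, L, C, D, M; no symbol is repeated more than three times in a row; V, L and D each appear at most once; no smaller symbol precedes a larger one (values never increase from left to right). Value: C (100) + X (10) + X (10) + X (10) + V (5) + I (1) + I (1) + I (1) = 138. So it is a valid standard Roman numeral.

Yes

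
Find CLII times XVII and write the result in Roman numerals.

CLII = 152
XVII = 17
152 × 17 = 2584

MMDLXXXIV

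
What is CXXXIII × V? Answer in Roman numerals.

CXXXIII = 133
V = 5
133 × 5 = 665

DCLXV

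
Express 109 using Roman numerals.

Convert 109 to Roman numerals:
  109 contains 1×100 (C)
  9 contains 1×9 (IX)

CIX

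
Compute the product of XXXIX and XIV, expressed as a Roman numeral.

XXXIX = 39
XIV = 14
39 × 14 = 546

DXLVI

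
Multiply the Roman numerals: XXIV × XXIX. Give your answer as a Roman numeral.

XXIV = 24
XXIX = 29
24 × 29 = 696

DCXCVI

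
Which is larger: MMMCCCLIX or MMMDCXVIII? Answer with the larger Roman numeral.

MMMCCCLIX = 3359
MMMDCXVIII = 3618
3618 is larger

MMMDCXVIII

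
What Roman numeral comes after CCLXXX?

CCLXXX = 280; next is 281

CCLXXXI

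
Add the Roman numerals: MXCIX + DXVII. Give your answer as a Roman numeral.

MXCIX = 1099
DXVII = 517
1099 + 517 = 1616

MDCXVI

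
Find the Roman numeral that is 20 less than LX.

LX = 60
60 - 20 = 40

XL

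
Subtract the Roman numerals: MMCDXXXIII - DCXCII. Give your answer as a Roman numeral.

MMCDXXXIII = 2433
DCXCII = 692
2433 - 692 = 1741

MDCCXLI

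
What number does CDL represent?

CDL: CD=400, L=50
400 + 50 = 450

450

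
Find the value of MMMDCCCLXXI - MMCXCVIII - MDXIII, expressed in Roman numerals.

MMMDCCCLXXI = 3871, MMCXCVIII = 2198, MDXIII = 1513
3871 - 2198 = 1673
1673 - 1513 = 160

CLX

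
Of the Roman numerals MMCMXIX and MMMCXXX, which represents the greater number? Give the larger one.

MMCMXIX = 2919
MMMCXXX = 3130
3130 is larger

MMMCXXX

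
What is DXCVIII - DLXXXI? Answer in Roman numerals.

DXCVIII = 598
DLXXXI = 581
598 - 581 = 17

XVII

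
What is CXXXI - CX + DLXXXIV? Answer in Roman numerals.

CXXXI = 131, CX = 110, DLXXXIV = 584
131 - 110 = 21
21 + 584 = 605

DCV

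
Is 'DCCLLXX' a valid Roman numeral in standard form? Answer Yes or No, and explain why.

'DCCLLXX': L should not appear more than once

No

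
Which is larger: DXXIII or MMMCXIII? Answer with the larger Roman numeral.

DXXIII = 523
MMMCXIII = 3113
3113 is larger

MMMCXIII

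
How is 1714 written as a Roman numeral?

Convert 1714 to Roman numerals:
  1714 contains 1×1000 (M)
  714 contains 1×500 (D)
  214 contains 2×100 (CC)
  14 contains 1×10 (X)
  4 contains 1×4 (IV)

MDCCXIV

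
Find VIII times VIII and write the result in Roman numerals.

VIII = 8
VIII = 8
8 × 8 = 64

LXIV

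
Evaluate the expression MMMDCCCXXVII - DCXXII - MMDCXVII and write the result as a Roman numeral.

MMMDCCCXXVII = 3827, DCXXII = 622, MMDCXVII = 2617
3827 - 622 = 3205
3205 - 2617 = 588

DLXXXVIII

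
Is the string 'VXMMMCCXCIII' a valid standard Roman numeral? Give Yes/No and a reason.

'VXMMMCCXCIII': Invalid subtractive combination: VX

No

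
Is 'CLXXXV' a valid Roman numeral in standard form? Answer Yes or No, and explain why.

'CLXXXV': Check the rules: uses only the symbols I, V, X, L, C, D, M; no symbol is repeated more than three times in a row; V, L and D each appear at most once; no smaller symbol precedes a larger one (values never increase from left to right). Value: C (100) + L (50) + X (10) + X (10) + X (10) + V (5) = 185. So it is a valid standard Roman numeral.

Yes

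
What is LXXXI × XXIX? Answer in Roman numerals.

LXXXI = 81
XXIX = 29
81 × 29 = 2349

MMCCCXLIX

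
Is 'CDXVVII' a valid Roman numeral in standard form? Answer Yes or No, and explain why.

'CDXVVII': V should not appear more than once

No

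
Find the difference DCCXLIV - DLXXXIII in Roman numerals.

DCCXLIV = 744
DLXXXIII = 583
744 - 583 = 161

CLXI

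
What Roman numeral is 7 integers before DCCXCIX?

DCCXCIX = 799
799 - 7 = 792

DCCXCII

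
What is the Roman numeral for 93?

Convert 93 to Roman numerals:
  93 contains 1×90 (XC)
  3 contains 3×1 (III)

XCIII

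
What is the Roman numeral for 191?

Convert 191 to Roman numerals:
  191 contains 1×100 (C)
  91 contains 1×90 (XC)
  1 contains 1×1 (I)

CXCI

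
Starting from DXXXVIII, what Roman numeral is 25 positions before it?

DXXXVIII = 538
538 - 25 = 513

DXIII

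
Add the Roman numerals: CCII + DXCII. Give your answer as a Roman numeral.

CCII = 202
DXCII = 592
202 + 592 = 794

DCCXCIV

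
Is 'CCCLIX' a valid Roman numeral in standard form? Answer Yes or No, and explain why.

'CCCLIX': Check the rules: uses only the symbols I, V, X, L, C, D, M; no symbol is repeated more than three times in a row; V, L and D each appear at most once; the only place a smaller symbol precedes a larger one is the allowed subtractive pair IX, the symbol right after such a pair (if any) is smaller than the pair's first symbol, and otherwise the values never increase from left to right. Value: C (100) + C (100) + C (100) + L (50) + IX (9) = 359. So it is a valid standard Roman numeral.

Yes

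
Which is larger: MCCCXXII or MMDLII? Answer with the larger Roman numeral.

MCCCXXII = 1322
MMDLII = 2552
2552 is larger

MMDLII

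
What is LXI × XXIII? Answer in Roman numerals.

LXI = 61
XXIII = 23
61 × 23 = 1403

MCDIII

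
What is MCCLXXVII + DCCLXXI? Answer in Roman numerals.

MCCLXXVII = 1277
DCCLXXI = 771
1277 + 771 = 2048

MMXLVIII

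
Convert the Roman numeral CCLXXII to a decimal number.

CCLXXII: C=100, C=100, L=50, X=10, X=10, I=1, I=1
100 + 100 + 50 + 10 + 10 + 1 + 1 = 272

272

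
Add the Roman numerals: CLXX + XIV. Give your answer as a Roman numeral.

CLXX = 170
XIV = 14
170 + 14 = 184

CLXXXIV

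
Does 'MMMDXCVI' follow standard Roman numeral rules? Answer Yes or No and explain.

'MMMDXCVI': Check the rules: uses only the symbols I, V, X, L, C, D, M; no symbol is repeated more than three times in a row; V, L and D each appear at most once; the only place a smaller symbol precedes a larger one is the allowed subtractive pair XC, the symbol right after such a pair (if any) is smaller than the pair's first symbol, and otherwise the values never increase from left to right. Value: M (1000) + M (1000) + M (1000) + D (500) + XC (90) + V (5) + I (1) = 3596. So it is a valid standard Roman numeral.

Yes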